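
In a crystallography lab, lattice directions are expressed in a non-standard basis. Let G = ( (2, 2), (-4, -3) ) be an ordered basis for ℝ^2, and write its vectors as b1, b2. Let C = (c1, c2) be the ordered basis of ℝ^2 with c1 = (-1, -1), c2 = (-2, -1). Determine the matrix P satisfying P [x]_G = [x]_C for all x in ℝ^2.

Take x = bj: its G-coordinates are the j-th standard unit vector, so P e_j — column j of P — equals [bj]_C.
b1 = -2c1 + 0·c2, giving column 1 = (-2, 0); repeating for each j gives P = [[-2, 2], [0, 1]].

[[-2, 2], [0, 1]]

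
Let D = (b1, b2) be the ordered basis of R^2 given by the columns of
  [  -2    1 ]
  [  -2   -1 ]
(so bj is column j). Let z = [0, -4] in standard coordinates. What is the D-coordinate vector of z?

Write z = c_1 b1 + c_2 b2 and solve for the c_i.
System: -2c_1 + c_2 = 0, -2c_1 - c_2 = -4; solving gives c_1 = 1, c_2 = 2.
Check: b1 + 2b2 = [0, -4].

[1, 2]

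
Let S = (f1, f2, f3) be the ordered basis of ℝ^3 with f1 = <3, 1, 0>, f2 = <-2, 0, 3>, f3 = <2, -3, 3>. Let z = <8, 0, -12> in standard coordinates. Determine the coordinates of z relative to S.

<0, -4, 0>

We seek scalars with c_1 f1 + ... + c_3 f3 = z; equivalently solve M c = z where the columns of M are f1, ..., f3.
Solving this 3x3 system gives c = (0, -4, 0).
Check: 0·f1 - 4f2 + 0·f3 = <8, 0, -12>.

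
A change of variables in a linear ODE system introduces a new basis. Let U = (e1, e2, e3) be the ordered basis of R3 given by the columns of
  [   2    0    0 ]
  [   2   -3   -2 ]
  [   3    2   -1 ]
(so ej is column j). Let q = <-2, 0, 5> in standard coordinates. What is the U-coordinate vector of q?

We seek scalars with c_1 e1 + ... + c_3 e3 = q; equivalently solve M c = q where the columns of M are e1, ..., e3.
Gaussian elimination on [M | q] yields c = (-1, 2, -4).
Check: -e1 + 2e2 - 4e3 = <-2, 0, 5>.

<-1, 2, -4>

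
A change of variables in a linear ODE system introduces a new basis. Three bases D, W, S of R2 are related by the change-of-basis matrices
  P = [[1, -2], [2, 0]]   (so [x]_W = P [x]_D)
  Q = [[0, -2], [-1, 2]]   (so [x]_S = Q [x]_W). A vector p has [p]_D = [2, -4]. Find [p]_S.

[-8, -2]

First [p]_W = P [p]_D = [10, 4].
Then [p]_S = Q [p]_W = [-8, -2].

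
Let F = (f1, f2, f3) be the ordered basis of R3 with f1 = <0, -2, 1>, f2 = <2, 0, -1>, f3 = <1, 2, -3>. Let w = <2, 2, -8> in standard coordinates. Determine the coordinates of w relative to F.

[w]_F is the unique c with M c = w, where M has columns f1, ..., f3.
Gaussian elimination on [M | w] yields c = (3, -1, 4).
Check: 3f1 - f2 + 4f3 = <2, 2, -8>.

<3, -1, 4>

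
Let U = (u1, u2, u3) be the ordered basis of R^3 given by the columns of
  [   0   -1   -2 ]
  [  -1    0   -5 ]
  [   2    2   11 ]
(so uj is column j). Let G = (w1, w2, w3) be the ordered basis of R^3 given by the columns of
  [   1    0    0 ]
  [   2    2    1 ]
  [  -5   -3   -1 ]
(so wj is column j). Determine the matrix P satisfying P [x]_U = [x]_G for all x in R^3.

Let M have columns uj and N have columns wj. Then for every x, N [x]_G = x = M [x]_U, so P = N^(-1) M.
Since det N = 1, N^(-1) has integer entries; multiplying gives P = [[0, -1, -2], [-1, 1, 0], [1, 0, -1]].

[[0, -1, -2], [-1, 1, 0], [1, 0, -1]]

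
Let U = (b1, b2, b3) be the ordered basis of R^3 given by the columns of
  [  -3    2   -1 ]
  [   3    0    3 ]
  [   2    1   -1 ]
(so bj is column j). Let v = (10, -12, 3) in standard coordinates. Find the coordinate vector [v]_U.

(-1, 2, -3)

Write v = c_1 b1 + ... + c_3 b3 and solve for the c_i.
Solving this 3x3 system gives c = (-1, 2, -3).
Check: -b1 + 2b2 - 3b3 = (10, -12, 3).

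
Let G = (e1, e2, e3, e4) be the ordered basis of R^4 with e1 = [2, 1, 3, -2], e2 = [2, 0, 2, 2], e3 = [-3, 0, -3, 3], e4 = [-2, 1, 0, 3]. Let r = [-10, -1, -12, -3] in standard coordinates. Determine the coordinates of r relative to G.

[0, -3, 2, -1]

Write r = c_1 e1 + ... + c_4 e4 and solve for the c_i.
Gaussian elimination on [M | r] yields c = (0, -3, 2, -1).
Check: 0·e1 - 3e2 + 2e3 - e4 = [-10, -1, -12, -3].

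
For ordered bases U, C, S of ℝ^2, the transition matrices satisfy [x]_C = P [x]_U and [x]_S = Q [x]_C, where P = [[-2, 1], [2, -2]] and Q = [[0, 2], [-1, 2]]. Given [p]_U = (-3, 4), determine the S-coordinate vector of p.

(-28, -38)

First [p]_C = P [p]_U = (10, -14).
Then [p]_S = Q [p]_C = (-28, -38).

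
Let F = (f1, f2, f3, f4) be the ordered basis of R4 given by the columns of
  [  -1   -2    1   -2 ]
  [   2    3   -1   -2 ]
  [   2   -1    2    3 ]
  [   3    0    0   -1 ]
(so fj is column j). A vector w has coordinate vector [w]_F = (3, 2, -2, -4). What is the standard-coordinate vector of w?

(-1, 22, -12, 13)

By definition w = 3f1 + 2f2 - 2f3 - 4f4.
Summing componentwise gives (-1, 22, -12, 13).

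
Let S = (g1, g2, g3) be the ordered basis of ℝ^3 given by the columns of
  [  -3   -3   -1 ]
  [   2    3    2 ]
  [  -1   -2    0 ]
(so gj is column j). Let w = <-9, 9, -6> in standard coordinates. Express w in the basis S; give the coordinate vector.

[w]_S is the unique c with M c = w, where M has columns g1, ..., g3.
Row-reducing the augmented matrix [M | w] gives c = (0, 3, 0).
Check: 0·g1 + 3g2 + 0·g3 = <-9, 9, -6>.

<0, 3, 0>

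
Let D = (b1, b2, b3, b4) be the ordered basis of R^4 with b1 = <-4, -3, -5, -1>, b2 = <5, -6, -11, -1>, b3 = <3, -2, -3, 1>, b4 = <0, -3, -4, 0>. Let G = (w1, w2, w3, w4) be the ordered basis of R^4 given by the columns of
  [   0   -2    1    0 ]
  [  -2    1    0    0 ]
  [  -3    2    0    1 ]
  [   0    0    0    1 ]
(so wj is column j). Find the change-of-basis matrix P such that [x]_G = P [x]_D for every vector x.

Column j of P is [bj]_G, since P maps D-coordinates to G-coordinates.
Expressing b1 in G: b1 = 2w1 + w2 - 2w3 - w4, so column 1 of P is <2, 1, -2, -1>.
Doing the same for each bj gives P = [[2, 2, 0, 2], [1, -2, -2, 1], [-2, 1, -1, 2], [-1, -1, 1, 0]].

[[2, 2, 0, 2], [1, -2, -2, 1], [-2, 1, -1, 2], [-1, -1, 1, 0]]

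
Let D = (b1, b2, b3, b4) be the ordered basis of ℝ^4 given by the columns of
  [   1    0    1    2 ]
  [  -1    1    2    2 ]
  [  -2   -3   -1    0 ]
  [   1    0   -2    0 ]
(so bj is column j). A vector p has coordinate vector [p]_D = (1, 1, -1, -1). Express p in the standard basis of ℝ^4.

(-2, -4, -4, 3)

By definition p = b1 + b2 - b3 - b4.
Summing componentwise gives (-2, -4, -4, 3).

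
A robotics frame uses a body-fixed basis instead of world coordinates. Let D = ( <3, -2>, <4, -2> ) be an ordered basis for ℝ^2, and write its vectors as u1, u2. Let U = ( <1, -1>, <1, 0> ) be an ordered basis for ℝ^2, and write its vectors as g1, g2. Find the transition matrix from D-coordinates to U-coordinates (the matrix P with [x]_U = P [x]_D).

Column j of P is [uj]_U, since P maps D-coordinates to U-coordinates.
Expressing u1 in U: u1 = 2g1 + g2, so column 1 of P is <2, 1>.
Doing the same for each uj gives P = [[2, 2], [1, 2]].

[[2, 2], [1, 2]]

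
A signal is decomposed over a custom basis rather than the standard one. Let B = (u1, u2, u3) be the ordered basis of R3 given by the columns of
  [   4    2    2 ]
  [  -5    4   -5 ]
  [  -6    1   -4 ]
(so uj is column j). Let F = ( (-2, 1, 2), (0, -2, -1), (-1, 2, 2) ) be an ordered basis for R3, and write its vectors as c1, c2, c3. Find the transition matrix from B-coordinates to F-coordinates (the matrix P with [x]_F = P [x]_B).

[[-1, -2, -1], [0, -1, 2], [-2, 2, 0]]

Take x = uj: its B-coordinates are the j-th standard unit vector, so P e_j — column j of P — equals [uj]_F.
u1 = -c1 + 0·c2 - 2c3, giving column 1 = (-1, 0, -2); repeating for each j gives P = [[-1, -2, -1], [0, -1, 2], [-2, 2, 0]].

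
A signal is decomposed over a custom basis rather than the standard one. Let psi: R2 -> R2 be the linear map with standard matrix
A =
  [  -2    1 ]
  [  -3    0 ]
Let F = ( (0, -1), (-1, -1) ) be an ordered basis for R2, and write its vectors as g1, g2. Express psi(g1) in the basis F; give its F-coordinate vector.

(-1, 1)

Compute psi(g1) = A g1 = (-1, 0) in standard coordinates.
Then write this in F-coordinates: solve for y in y_1 g1 + y_2 g2 = (-1, 0).
This gives y = (-1, 1), which is column 1 of [psi]_F.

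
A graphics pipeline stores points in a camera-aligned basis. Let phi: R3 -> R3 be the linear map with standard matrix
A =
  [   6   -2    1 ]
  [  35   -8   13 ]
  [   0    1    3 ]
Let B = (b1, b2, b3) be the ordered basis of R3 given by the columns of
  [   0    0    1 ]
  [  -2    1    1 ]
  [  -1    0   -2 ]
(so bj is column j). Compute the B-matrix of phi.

[[-1, 3, 1], [-2, 0, 1], [3, -2, 2]]

The j-th column of [phi]_B is [phi(bj)]_B.
phi(b1) = A b1 = [3, 3, -5] = -b1 - 2b2 + 3b3, so column 1 is [-1, -2, 3].
Repeating for b2, b3 and assembling the columns gives [[-1, 3, 1], [-2, 0, 1], [3, -2, 2]].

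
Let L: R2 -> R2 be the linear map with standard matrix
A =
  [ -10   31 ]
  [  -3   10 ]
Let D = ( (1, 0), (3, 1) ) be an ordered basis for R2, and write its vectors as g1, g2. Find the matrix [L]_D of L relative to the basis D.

[[-1, -2], [-3, 1]]

The j-th column of [L]_D is [L(gj)]_D.
L(g1) = A g1 = (-10, -3) = -g1 - 3g2, so column 1 is (-1, -3).
Repeating for g2 and assembling the columns gives [[-1, -2], [-3, 1]].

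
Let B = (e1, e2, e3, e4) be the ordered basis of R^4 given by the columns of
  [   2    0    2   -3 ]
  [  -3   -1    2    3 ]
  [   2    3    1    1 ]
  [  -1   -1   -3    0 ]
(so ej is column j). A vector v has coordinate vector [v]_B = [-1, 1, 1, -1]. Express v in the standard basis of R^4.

[3, 1, 1, -3]

v = M [v]_B, where M has columns e1, ..., e4.
Carrying out the matrix-vector product, v = [3, 1, 1, -3].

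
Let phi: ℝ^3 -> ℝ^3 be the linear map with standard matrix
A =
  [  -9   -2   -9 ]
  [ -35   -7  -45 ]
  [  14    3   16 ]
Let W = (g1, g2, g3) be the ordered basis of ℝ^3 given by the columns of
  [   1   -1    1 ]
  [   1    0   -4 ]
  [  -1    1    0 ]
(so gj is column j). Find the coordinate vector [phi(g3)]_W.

Compute phi(g3) = A g3 = (-1, -7, 2) in standard coordinates.
Then write this in W-coordinates: solve for y in y_1 g1 + ... + y_3 g3 = (-1, -7, 2).
This gives y = (-3, -1, 1), which is column 3 of [phi]_W.

(-3, -1, 1)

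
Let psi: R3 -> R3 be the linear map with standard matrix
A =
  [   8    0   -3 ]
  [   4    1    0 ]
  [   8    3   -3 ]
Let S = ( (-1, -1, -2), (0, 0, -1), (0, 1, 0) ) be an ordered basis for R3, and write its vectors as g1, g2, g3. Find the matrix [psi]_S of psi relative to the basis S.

The j-th column of [psi]_S is [psi(gj)]_S.
psi(g1) = A g1 = (-2, -5, -5) = 2g1 + g2 - 3g3, so column 1 is (2, 1, -3).
Repeating for g2, g3 and assembling the columns gives [[2, -3, 0], [1, 3, -3], [-3, -3, 1]].

[[2, -3, 0], [1, 3, -3], [-3, -3, 1]]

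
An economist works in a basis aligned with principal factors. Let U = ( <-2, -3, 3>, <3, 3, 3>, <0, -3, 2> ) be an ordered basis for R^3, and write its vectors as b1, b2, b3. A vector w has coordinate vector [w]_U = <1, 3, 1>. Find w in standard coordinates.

By definition w = b1 + 3b2 + b3.
Summing componentwise gives <7, 3, 14>.

<7, 3, 14>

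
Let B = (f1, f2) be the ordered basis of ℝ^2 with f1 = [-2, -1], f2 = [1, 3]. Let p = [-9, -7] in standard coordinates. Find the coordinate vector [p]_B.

[4, -1]

[p]_B is the unique c with M c = p, where M has columns f1, f2.
System: -2c_1 + c_2 = -9, -c_1 + 3c_2 = -7; solving gives c_1 = 4, c_2 = -1.
Check: 4f1 - f2 = [-9, -7].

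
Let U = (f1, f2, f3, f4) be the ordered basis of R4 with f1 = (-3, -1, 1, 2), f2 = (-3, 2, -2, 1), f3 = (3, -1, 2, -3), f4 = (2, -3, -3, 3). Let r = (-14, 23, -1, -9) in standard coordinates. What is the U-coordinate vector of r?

(-3, 3, -2, -4)

We seek scalars with c_1 f1 + ... + c_4 f4 = r; equivalently solve M c = r where the columns of M are f1, ..., f4.
Gaussian elimination on [M | r] yields c = (-3, 3, -2, -4).
Check: -3f1 + 3f2 - 2f3 - 4f4 = (-14, 23, -1, -9).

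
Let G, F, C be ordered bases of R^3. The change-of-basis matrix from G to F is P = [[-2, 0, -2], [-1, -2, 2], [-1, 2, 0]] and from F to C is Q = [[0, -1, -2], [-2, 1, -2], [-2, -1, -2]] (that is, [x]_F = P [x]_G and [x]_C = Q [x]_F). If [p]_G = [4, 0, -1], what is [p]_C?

Apply P to get F-coordinates [-6, -6, -4], then Q to get C-coordinates.
The result is [p]_C = [14, 14, 26].

[14, 14, 26]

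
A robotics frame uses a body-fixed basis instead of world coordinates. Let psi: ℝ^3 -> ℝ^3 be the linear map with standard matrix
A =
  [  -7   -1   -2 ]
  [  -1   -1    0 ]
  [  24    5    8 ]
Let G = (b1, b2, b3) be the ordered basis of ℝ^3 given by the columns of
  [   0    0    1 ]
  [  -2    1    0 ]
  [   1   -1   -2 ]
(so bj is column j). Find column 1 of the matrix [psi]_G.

[0, 2, 0]

Column 1 of [psi]_G is the G-coordinate vector of psi(b1).
In standard coordinates psi(b1) = A b1 = [0, 2, -2].
Converting to G: [0, 2, -2] = 0·b1 + 2b2 + 0·b3, so the coordinate vector is [0, 2, 0].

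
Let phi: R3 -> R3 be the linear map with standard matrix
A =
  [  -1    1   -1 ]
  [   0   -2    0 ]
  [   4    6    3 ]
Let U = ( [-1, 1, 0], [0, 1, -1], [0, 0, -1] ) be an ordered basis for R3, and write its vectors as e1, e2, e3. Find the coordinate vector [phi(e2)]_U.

[-2, 0, -3]

Column 2 of [phi]_U is the U-coordinate vector of phi(e2).
In standard coordinates phi(e2) = A e2 = [2, -2, 3].
Converting to U: [2, -2, 3] = -2e1 + 0·e2 - 3e3, so the coordinate vector is [-2, 0, -3].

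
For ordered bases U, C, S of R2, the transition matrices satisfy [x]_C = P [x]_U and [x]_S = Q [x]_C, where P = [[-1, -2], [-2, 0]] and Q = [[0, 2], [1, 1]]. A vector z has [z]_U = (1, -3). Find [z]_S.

Apply P to get C-coordinates (5, -2), then Q to get S-coordinates.
The result is [z]_S = (-4, 3).

(-4, 3)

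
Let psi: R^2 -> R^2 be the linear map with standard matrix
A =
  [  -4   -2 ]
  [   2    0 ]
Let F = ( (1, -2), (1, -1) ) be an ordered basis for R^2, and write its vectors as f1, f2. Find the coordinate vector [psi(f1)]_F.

(-2, 2)

Column 1 of [psi]_F is the F-coordinate vector of psi(f1).
In standard coordinates psi(f1) = A f1 = (0, 2).
Converting to F: (0, 2) = -2f1 + 2f2, so the coordinate vector is (-2, 2).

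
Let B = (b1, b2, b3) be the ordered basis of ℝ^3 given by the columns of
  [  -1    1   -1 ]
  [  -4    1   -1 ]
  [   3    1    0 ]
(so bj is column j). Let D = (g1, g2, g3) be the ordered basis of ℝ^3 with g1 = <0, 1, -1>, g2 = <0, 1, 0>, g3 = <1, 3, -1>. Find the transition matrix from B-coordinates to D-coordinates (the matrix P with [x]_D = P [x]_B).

[[-2, -2, 1], [1, 0, 1], [-1, 1, -1]]

Column j of P is [bj]_D, since P maps B-coordinates to D-coordinates.
Expressing b1 in D: b1 = -2g1 + g2 - g3, so column 1 of P is <-2, 1, -1>.
Doing the same for each bj gives P = [[-2, -2, 1], [1, 0, 1], [-1, 1, -1]].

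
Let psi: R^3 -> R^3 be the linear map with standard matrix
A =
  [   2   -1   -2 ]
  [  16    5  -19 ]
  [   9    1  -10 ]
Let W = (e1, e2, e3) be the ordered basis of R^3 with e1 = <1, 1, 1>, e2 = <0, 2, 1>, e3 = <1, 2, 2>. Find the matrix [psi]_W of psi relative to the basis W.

[[0, -1, -2], [2, -1, -3], [-1, -3, -2]]

With P the matrix whose columns are e1, ..., e3, [psi]_W = P^(-1) A P.
Column by column: psi(e1) = A e1 = <-1, 2, 0>; its W-coordinates <0, 2, -1> give column 1.
Continuing for each basis vector yields [psi]_W = [[0, -1, -2], [2, -1, -3], [-1, -3, -2]].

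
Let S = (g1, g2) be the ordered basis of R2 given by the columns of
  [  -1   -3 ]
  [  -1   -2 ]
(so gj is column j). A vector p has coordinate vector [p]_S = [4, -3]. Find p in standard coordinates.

[5, 2]

By definition p = 4g1 - 3g2.
Summing componentwise gives [5, 2].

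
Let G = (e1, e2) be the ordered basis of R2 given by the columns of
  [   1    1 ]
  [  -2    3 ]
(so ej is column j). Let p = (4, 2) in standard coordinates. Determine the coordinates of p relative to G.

(2, 2)

We seek scalars with c_1 e1 + c_2 e2 = p; equivalently solve M c = p where the columns of M are e1, e2.
System: c_1 + c_2 = 4, -2c_1 + 3c_2 = 2; solving gives c_1 = 2, c_2 = 2.
Check: 2e1 + 2e2 = (4, 2).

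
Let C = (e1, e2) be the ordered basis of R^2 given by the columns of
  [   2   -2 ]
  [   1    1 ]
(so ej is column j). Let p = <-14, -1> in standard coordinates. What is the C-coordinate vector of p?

<-4, 3>

Write p = c_1 e1 + c_2 e2 and solve for the c_i.
System: 2c_1 - 2c_2 = -14, c_1 + c_2 = -1; solving gives c_1 = -4, c_2 = 3.
Check: -4e1 + 3e2 = <-14, -1>.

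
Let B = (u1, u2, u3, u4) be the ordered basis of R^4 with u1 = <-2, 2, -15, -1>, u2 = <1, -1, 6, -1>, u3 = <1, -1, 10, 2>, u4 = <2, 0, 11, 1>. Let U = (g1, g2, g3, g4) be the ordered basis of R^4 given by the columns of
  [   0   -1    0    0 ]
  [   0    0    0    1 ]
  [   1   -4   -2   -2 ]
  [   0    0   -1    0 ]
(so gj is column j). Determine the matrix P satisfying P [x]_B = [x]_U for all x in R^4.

Take x = uj: its B-coordinates are the j-th standard unit vector, so P e_j — column j of P — equals [uj]_U.
u1 = -g1 + 2g2 + g3 + 2g4, giving column 1 = <-1, 2, 1, 2>; repeating for each j gives P = [[-1, 2, 0, 1], [2, -1, -1, -2], [1, 1, -2, -1], [2, -1, -1, 0]].

[[-1, 2, 0, 1], [2, -1, -1, -2], [1, 1, -2, -1], [2, -1, -1, 0]]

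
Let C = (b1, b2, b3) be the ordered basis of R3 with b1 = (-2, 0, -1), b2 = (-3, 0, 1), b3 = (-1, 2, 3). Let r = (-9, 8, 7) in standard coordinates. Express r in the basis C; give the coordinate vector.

Write r = c_1 b1 + ... + c_3 b3 and solve for the c_i.
Solving this 3x3 system gives c = (4, -1, 4).
Check: 4b1 - b2 + 4b3 = (-9, 8, 7).

(4, -1, 4)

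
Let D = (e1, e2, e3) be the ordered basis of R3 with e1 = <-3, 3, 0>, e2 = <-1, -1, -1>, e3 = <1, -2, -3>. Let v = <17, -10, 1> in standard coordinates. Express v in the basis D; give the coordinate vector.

<-4, -4, 1>

Write v = c_1 e1 + ... + c_3 e3 and solve for the c_i.
Solving this 3x3 system gives c = (-4, -4, 1).
Check: -4e1 - 4e2 + e3 = <17, -10, 1>.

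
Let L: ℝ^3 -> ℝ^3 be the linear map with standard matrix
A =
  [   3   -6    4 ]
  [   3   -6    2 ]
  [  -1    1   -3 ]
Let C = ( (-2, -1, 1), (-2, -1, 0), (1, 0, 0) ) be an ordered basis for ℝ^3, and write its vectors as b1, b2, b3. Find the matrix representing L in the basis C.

Let P have columns b1, ..., b3. Then [L]_C = P^(-1) A P.
Here det P = 1, so P^(-1) is integer; computing A P first and then P^(-1)(A P) gives [[-2, 1, -1], [0, -1, -2], [0, 0, -3]].

[[-2, 1, -1], [0, -1, -2], [0, 0, -3]]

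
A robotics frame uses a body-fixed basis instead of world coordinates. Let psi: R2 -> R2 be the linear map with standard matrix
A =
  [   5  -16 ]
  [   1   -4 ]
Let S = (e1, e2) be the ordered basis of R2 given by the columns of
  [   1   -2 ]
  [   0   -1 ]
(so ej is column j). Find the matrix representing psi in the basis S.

[[3, 2], [-1, -2]]

With P the matrix whose columns are e1, e2, [psi]_S = P^(-1) A P.
Column by column: psi(e1) = A e1 = <5, 1>; its S-coordinates <3, -1> give column 1.
Continuing for each basis vector yields [psi]_S = [[3, 2], [-1, -2]].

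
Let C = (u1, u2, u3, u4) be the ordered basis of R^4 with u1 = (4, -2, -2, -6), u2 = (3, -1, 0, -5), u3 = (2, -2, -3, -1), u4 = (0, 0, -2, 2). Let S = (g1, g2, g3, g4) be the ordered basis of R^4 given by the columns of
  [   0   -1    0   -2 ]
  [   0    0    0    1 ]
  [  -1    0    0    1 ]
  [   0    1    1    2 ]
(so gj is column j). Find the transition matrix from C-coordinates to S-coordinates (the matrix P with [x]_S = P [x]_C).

Column j of P is [uj]_S, since P maps C-coordinates to S-coordinates.
Expressing u1 in S: u1 = 0·g1 + 0·g2 - 2g3 - 2g4, so column 1 of P is (0, 0, -2, -2).
Doing the same for each uj gives P = [[0, -1, 1, 2], [0, -1, 2, 0], [-2, -2, 1, 2], [-2, -1, -2, 0]].

[[0, -1, 1, 2], [0, -1, 2, 0], [-2, -2, 1, 2], [-2, -1, -2, 0]]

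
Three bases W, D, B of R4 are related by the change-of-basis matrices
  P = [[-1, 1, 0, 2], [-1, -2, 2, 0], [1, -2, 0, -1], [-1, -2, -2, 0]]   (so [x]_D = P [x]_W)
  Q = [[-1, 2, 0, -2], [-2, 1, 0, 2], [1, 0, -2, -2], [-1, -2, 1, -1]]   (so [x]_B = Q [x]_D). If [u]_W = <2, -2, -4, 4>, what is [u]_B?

<-36, 6, -20, 0>

Composing the changes, [u]_B = Q P [u]_W.
Q P = [[1, -1, 8, -2], [-1, -8, -2, -4], [-1, 9, 4, 4], [5, 3, -2, -3]]; applying this to <2, -2, -4, 4> gives <-36, 6, -20, 0>.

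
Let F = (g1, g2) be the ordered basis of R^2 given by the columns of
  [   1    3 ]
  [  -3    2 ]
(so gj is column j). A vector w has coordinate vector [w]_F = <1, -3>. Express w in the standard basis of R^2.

<-8, -9>

The coordinates say w = g1 - 3g2; adding the scaled basis vectors gives <-8, -9>.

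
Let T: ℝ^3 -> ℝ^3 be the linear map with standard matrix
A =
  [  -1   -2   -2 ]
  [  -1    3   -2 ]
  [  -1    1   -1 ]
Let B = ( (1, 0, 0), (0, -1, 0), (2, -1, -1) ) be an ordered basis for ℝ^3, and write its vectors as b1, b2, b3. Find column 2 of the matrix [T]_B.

Compute T(b2) = A b2 = (2, -3, -1) in standard coordinates.
Then write this in B-coordinates: solve for y in y_1 b1 + ... + y_3 b3 = (2, -3, -1).
This gives y = (0, 2, 1), which is column 2 of [T]_B.

(0, 2, 1)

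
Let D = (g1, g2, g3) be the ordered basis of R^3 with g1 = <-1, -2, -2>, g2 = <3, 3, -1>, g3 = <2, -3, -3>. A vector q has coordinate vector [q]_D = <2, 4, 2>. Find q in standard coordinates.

q = M [q]_D, where M has columns g1, ..., g3.
Carrying out the matrix-vector product, q = <14, 2, -14>.

<14, 2, -14>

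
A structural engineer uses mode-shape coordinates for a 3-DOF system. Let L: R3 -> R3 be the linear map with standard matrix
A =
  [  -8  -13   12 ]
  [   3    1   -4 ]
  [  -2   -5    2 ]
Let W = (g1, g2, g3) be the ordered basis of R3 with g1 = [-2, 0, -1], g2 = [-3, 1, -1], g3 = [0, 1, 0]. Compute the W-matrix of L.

[[-2, 2, 2], [0, -1, 3], [-2, -3, -2]]

The j-th column of [L]_W is [L(gj)]_W.
L(g1) = A g1 = [4, -2, 2] = -2g1 + 0·g2 - 2g3, so column 1 is [-2, 0, -2].
Repeating for g2, g3 and assembling the columns gives [[-2, 2, 2], [0, -1, 3], [-2, -3, -2]].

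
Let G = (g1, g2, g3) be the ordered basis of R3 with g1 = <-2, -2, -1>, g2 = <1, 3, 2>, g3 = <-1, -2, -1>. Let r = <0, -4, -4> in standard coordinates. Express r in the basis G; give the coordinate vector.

<0, -4, -4>

[r]_G is the unique c with M c = r, where M has columns g1, ..., g3.
Solving this 3x3 system gives c = (0, -4, -4).
Check: 0·g1 - 4g2 - 4g3 = <0, -4, -4>.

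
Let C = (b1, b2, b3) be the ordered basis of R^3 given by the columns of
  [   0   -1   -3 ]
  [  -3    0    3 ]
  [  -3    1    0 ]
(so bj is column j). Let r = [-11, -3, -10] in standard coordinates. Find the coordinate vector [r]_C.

Write r = c_1 b1 + ... + c_3 b3 and solve for the c_i.
Gaussian elimination on [M | r] yields c = (4, 2, 3).
Check: 4b1 + 2b2 + 3b3 = [-11, -3, -10].

[4, 2, 3]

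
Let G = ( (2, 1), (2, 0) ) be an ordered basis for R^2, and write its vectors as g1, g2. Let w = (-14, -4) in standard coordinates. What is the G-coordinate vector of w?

(-4, -3)

Write w = c_1 g1 + c_2 g2 and solve for the c_i.
System: 2c_1 + 2c_2 = -14, c_1 + 0c_2 = -4; solving gives c_1 = -4, c_2 = -3.
Check: -4g1 - 3g2 = (-14, -4).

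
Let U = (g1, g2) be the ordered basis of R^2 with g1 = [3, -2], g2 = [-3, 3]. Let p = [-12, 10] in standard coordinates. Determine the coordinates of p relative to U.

Write p = c_1 g1 + c_2 g2 and solve for the c_i.
System: 3c_1 - 3c_2 = -12, -2c_1 + 3c_2 = 10; solving gives c_1 = -2, c_2 = 2.
Check: -2g1 + 2g2 = [-12, 10].

[-2, 2]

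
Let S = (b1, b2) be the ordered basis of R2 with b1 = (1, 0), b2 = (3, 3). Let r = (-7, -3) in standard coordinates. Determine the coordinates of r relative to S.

(-4, -1)

We seek scalars with c_1 b1 + c_2 b2 = r; equivalently solve M c = r where the columns of M are b1, b2.
System: c_1 + 3c_2 = -7, 0c_1 + 3c_2 = -3; solving gives c_1 = -4, c_2 = -1.
Check: -4b1 - b2 = (-7, -3).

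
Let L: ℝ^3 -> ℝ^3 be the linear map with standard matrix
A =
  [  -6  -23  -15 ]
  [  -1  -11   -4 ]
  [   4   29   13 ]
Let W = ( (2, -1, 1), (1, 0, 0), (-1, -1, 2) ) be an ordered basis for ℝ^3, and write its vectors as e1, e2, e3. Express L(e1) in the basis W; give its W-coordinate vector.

(-2, -3, -3)

Compute L(e1) = A e1 = (-4, 5, -8) in standard coordinates.
Then write this in W-coordinates: solve for y in y_1 e1 + ... + y_3 e3 = (-4, 5, -8).
This gives y = (-2, -3, -3), which is column 1 of [L]_W.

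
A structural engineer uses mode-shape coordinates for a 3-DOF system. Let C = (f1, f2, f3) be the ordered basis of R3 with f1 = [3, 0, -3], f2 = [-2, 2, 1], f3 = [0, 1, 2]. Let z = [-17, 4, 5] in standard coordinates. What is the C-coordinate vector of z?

[-3, 4, -4]

We seek scalars with c_1 f1 + ... + c_3 f3 = z; equivalently solve M c = z where the columns of M are f1, ..., f3.
Row-reducing the augmented matrix [M | z] gives c = (-3, 4, -4).
Check: -3f1 + 4f2 - 4f3 = [-17, 4, 5].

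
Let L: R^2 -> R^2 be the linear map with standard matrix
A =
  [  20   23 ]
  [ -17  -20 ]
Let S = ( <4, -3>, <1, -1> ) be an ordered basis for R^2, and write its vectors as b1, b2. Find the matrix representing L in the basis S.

Let P have columns b1, b2. Then [L]_S = P^(-1) A P.
Here det P = -1, so P^(-1) is integer; computing A P first and then P^(-1)(A P) gives [[3, 0], [-1, -3]].

[[3, 0], [-1, -3]]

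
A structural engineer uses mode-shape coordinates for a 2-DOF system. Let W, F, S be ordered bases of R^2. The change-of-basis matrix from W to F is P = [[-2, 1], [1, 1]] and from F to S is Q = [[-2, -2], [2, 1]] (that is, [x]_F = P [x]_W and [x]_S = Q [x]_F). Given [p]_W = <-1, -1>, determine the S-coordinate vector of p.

Composing the changes, [p]_S = Q P [p]_W.
Q P = [[2, -4], [-3, 3]]; applying this to <-1, -1> gives <2, 0>.

<2, 0>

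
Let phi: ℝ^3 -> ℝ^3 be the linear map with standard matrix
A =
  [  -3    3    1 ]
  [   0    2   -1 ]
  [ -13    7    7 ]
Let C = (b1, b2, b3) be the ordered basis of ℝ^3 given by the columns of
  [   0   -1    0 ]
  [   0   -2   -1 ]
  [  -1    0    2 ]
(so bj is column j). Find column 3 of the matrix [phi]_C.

(-3, 1, 2)

Compute phi(b3) = A b3 = (-1, -4, 7) in standard coordinates.
Then write this in C-coordinates: solve for y in y_1 b1 + ... + y_3 b3 = (-1, -4, 7).
This gives y = (-3, 1, 2), which is column 3 of [phi]_C.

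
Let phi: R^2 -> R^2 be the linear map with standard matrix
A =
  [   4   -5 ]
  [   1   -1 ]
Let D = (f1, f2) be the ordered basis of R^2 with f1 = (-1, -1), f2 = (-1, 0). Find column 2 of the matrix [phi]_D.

Compute phi(f2) = A f2 = (-4, -1) in standard coordinates.
Then write this in D-coordinates: solve for y in y_1 f1 + y_2 f2 = (-4, -1).
This gives y = (1, 3), which is column 2 of [phi]_D.

(1, 3)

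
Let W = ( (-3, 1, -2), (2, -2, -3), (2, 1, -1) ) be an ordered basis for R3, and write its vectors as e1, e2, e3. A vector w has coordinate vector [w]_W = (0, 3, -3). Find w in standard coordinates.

(0, -9, -6)

The coordinates say w = 0·e1 + 3e2 - 3e3; adding the scaled basis vectors gives (0, -9, -6).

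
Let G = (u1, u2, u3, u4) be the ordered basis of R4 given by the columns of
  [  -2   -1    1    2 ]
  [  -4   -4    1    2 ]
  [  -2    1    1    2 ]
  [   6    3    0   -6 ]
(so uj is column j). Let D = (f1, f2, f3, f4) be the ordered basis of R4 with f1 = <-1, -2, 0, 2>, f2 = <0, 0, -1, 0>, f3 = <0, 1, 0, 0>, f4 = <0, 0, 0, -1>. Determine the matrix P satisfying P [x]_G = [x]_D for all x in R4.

Take x = uj: its G-coordinates are the j-th standard unit vector, so P e_j — column j of P — equals [uj]_D.
u1 = 2f1 + 2f2 + 0·f3 - 2f4, giving column 1 = <2, 2, 0, -2>; repeating for each j gives P = [[2, 1, -1, -2], [2, -1, -1, -2], [0, -2, -1, -2], [-2, -1, -2, 2]].

[[2, 1, -1, -2], [2, -1, -1, -2], [0, -2, -1, -2], [-2, -1, -2, 2]]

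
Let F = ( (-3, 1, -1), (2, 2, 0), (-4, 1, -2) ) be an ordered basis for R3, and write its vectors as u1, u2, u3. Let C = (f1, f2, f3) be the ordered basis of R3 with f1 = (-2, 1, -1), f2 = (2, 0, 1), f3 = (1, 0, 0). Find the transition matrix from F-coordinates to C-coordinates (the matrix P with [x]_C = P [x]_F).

[[1, 2, 1], [0, 2, -1], [-1, 2, 0]]

Take x = uj: its F-coordinates are the j-th standard unit vector, so P e_j — column j of P — equals [uj]_C.
u1 = f1 + 0·f2 - f3, giving column 1 = (1, 0, -1); repeating for each j gives P = [[1, 2, 1], [0, 2, -1], [-1, 2, 0]].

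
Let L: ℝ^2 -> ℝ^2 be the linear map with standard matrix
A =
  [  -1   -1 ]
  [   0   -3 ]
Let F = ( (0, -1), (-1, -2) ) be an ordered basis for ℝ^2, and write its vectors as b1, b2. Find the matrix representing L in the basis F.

[[-1, 0], [-1, -3]]

Let P have columns b1, b2. Then [L]_F = P^(-1) A P.
Here det P = -1, so P^(-1) is integer; computing A P first and then P^(-1)(A P) gives [[-1, 0], [-1, -3]].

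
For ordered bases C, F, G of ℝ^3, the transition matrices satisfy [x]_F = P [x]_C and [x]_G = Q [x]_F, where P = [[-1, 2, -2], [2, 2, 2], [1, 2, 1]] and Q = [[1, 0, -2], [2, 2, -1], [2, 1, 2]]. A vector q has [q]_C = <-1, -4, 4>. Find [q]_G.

First [q]_F = P [q]_C = <-15, -2, -5>.
Then [q]_G = Q [q]_F = <-5, -29, -42>.

<-5, -29, -42>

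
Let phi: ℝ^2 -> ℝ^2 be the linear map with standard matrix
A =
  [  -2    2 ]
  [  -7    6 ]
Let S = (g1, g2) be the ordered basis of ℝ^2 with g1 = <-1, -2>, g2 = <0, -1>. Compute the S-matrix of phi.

The j-th column of [phi]_S is [phi(gj)]_S.
phi(g1) = A g1 = <-2, -5> = 2g1 + g2, so column 1 is <2, 1>.
Repeating for g2 and assembling the columns gives [[2, 2], [1, 2]].

[[2, 2], [1, 2]]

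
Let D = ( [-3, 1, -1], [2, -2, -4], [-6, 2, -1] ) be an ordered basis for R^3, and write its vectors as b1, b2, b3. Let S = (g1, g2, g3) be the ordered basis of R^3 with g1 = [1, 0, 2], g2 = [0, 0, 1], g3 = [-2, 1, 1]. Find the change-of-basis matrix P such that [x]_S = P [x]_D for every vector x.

Let M have columns bj and N have columns gj. Then for every x, N [x]_S = x = M [x]_D, so P = N^(-1) M.
Since det N = -1, N^(-1) has integer entries; multiplying gives P = [[-1, -2, -2], [0, 2, 1], [1, -2, 2]].

[[-1, -2, -2], [0, 2, 1], [1, -2, 2]]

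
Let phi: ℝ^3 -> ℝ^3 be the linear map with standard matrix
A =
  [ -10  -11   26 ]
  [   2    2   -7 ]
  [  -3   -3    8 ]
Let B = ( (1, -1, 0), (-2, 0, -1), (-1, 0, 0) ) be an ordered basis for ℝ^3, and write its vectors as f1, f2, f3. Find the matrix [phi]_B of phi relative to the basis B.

The j-th column of [phi]_B is [phi(fj)]_B.
phi(f1) = A f1 = (1, 0, 0) = 0·f1 + 0·f2 - f3, so column 1 is (0, 0, -1).
Repeating for f2, f3 and assembling the columns gives [[0, -3, 2], [0, 2, -3], [-1, -1, -2]].

[[0, -3, 2], [0, 2, -3], [-1, -1, -2]]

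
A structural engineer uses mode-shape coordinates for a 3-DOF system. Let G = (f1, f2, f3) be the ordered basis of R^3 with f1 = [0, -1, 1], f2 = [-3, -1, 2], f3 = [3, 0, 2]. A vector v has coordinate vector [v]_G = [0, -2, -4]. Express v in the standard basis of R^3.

[-6, 2, -12]

The coordinates say v = 0·f1 - 2f2 - 4f3; adding the scaled basis vectors gives [-6, 2, -12].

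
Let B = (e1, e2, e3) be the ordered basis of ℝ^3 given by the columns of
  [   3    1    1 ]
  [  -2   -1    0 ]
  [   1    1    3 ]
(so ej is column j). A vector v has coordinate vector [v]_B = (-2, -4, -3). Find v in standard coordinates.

By definition v = -2e1 - 4e2 - 3e3.
Summing componentwise gives (-13, 8, -15).

(-13, 8, -15)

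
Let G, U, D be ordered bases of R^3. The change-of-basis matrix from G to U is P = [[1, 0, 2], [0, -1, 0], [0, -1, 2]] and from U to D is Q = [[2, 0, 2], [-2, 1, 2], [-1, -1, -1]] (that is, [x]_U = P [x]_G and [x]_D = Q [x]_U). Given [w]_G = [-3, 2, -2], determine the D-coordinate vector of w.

[-26, 0, 15]

First [w]_U = P [w]_G = [-7, -2, -6].
Then [w]_D = Q [w]_U = [-26, 0, 15].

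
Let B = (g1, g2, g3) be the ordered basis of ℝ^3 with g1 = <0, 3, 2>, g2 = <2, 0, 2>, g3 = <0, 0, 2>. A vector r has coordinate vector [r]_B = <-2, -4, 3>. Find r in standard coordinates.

r = M [r]_B, where M has columns g1, ..., g3.
Carrying out the matrix-vector product, r = <-8, -6, -6>.

<-8, -6, -6>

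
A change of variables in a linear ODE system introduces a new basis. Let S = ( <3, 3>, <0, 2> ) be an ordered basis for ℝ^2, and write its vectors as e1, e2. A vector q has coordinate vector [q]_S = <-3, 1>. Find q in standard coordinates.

<-9, -7>

q = M [q]_S, where M has columns e1, e2.
Carrying out the matrix-vector product, q = <-9, -7>.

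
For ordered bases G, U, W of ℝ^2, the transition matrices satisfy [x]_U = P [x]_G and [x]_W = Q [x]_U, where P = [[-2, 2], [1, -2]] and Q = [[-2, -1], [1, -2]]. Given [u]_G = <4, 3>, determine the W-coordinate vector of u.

First [u]_U = P [u]_G = <-2, -2>.
Then [u]_W = Q [u]_U = <6, 2>.

<6, 2>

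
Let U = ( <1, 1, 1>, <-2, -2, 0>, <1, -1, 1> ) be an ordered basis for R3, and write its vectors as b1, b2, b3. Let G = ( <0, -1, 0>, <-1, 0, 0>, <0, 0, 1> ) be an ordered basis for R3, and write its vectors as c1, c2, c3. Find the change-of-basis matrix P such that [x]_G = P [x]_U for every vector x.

[[-1, 2, 1], [-1, 2, -1], [1, 0, 1]]

Take x = bj: its U-coordinates are the j-th standard unit vector, so P e_j — column j of P — equals [bj]_G.
b1 = -c1 - c2 + c3, giving column 1 = <-1, -1, 1>; repeating for each j gives P = [[-1, 2, 1], [-1, 2, -1], [1, 0, 1]].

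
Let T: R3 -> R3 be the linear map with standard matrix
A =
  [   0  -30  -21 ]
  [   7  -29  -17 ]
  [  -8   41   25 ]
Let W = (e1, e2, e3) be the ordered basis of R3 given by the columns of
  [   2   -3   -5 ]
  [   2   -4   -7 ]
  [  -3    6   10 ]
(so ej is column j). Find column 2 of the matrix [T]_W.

Compute T(e2) = A e2 = (-6, -7, 10) in standard coordinates.
Then write this in W-coordinates: solve for y in y_1 e1 + ... + y_3 e3 = (-6, -7, 10).
This gives y = (-2, -1, 1), which is column 2 of [T]_W.

(-2, -1, 1)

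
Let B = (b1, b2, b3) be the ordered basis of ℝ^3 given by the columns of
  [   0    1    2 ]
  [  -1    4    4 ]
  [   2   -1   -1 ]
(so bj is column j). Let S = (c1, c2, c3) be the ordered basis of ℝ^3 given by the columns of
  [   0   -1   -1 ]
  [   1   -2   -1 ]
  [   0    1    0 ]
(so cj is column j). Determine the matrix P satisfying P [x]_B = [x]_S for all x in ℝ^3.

Take x = bj: its B-coordinates are the j-th standard unit vector, so P e_j — column j of P — equals [bj]_S.
b1 = c1 + 2c2 - 2c3, giving column 1 = (1, 2, -2); repeating for each j gives P = [[1, 2, 1], [2, -1, -1], [-2, 0, -1]].

[[1, 2, 1], [2, -1, -1], [-2, 0, -1]]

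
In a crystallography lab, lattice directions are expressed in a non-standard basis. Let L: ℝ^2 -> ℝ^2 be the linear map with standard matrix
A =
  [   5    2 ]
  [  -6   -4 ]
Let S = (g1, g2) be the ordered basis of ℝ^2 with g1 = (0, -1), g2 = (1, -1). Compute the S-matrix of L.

The j-th column of [L]_S is [L(gj)]_S.
L(g1) = A g1 = (-2, 4) = -2g1 - 2g2, so column 1 is (-2, -2).
Repeating for g2 and assembling the columns gives [[-2, -1], [-2, 3]].

[[-2, -1], [-2, 3]]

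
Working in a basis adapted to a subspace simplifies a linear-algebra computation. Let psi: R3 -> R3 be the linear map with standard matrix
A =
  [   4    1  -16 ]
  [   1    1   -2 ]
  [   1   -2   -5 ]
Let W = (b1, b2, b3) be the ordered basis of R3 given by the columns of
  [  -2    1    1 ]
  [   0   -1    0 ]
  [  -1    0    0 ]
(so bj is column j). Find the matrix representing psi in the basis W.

[[-3, -3, -1], [0, 0, -1], [2, -3, 3]]

Let P have columns b1, ..., b3. Then [psi]_W = P^(-1) A P.
Here det P = -1, so P^(-1) is integer; computing A P first and then P^(-1)(A P) gives [[-3, -3, -1], [0, 0, -1], [2, -3, 3]].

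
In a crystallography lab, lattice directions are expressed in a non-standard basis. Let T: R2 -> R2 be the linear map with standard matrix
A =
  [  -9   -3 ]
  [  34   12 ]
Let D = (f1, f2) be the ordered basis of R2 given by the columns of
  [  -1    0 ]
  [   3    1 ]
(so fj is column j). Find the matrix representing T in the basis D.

The j-th column of [T]_D is [T(fj)]_D.
T(f1) = A f1 = <0, 2> = 0·f1 + 2f2, so column 1 is <0, 2>.
Repeating for f2 and assembling the columns gives [[0, 3], [2, 3]].

[[0, 3], [2, 3]]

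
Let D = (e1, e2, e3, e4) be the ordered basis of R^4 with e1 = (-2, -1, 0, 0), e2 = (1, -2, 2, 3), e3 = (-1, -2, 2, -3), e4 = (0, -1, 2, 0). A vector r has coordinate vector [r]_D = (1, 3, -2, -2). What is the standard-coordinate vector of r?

(3, -1, -2, 15)

r = M [r]_D, where M has columns e1, ..., e4.
Carrying out the matrix-vector product, r = (3, -1, -2, 15).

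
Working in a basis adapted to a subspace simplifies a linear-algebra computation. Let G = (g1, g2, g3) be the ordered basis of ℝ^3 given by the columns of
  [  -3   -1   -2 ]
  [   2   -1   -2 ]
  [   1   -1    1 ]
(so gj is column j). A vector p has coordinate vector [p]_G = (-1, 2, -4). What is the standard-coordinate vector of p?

By definition p = -g1 + 2g2 - 4g3.
Summing componentwise gives (9, 4, -7).

(9, 4, -7)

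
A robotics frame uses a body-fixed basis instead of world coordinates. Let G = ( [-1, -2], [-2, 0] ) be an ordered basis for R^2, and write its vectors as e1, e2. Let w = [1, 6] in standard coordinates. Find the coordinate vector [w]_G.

[w]_G is the unique c with M c = w, where M has columns e1, e2.
System: -c_1 - 2c_2 = 1, -2c_1 + 0c_2 = 6; solving gives c_1 = -3, c_2 = 1.
Check: -3e1 + e2 = [1, 6].

[-3, 1]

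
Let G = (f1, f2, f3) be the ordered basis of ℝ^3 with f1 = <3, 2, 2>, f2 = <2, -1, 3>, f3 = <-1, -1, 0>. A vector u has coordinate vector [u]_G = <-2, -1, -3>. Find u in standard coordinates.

<-5, 0, -7>

u = M [u]_G, where M has columns f1, ..., f3.
Carrying out the matrix-vector product, u = <-5, 0, -7>.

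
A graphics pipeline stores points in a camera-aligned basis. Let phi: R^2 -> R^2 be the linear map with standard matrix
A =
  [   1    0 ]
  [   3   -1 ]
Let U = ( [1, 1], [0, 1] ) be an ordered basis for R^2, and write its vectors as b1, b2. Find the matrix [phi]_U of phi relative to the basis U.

With P the matrix whose columns are b1, b2, [phi]_U = P^(-1) A P.
Column by column: phi(b1) = A b1 = [1, 2]; its U-coordinates [1, 1] give column 1.
Continuing for each basis vector yields [phi]_U = [[1, 0], [1, -1]].

[[1, 0], [1, -1]]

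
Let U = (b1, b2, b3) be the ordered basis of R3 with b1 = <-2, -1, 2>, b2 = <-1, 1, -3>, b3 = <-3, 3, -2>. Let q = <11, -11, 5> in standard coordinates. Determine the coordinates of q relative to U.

We seek scalars with c_1 b1 + ... + c_3 b3 = q; equivalently solve M c = q where the columns of M are b1, ..., b3.
Row-reducing the augmented matrix [M | q] gives c = (0, 1, -4).
Check: 0·b1 + b2 - 4b3 = <11, -11, 5>.

<0, 1, -4>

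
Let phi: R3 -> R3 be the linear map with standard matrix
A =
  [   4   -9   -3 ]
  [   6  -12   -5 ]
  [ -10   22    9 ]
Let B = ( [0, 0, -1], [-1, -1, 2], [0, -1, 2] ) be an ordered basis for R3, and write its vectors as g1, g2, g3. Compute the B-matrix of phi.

With P the matrix whose columns are g1, ..., g3, [phi]_B = P^(-1) A P.
Column by column: phi(g1) = A g1 = [3, 5, -9]; its B-coordinates [-1, -3, -2] give column 1.
Continuing for each basis vector yields [phi]_B = [[-1, 2, 0], [-3, 1, -3], [-2, 3, 1]].

[[-1, 2, 0], [-3, 1, -3], [-2, 3, 1]]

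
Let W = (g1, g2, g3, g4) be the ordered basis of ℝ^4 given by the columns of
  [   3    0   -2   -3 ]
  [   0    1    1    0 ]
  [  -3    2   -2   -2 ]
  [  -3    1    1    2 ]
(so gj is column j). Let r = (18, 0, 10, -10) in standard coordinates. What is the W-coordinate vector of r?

(2, 3, -3, -2)

[r]_W is the unique c with M c = r, where M has columns g1, ..., g4.
Solving this 4x4 system gives c = (2, 3, -3, -2).
Check: 2g1 + 3g2 - 3g3 - 2g4 = (18, 0, 10, -10).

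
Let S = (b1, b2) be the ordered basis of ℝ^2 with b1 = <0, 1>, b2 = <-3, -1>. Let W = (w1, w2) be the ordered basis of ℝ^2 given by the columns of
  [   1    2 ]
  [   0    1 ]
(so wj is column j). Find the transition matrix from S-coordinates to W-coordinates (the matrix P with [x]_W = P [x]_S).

[[-2, -1], [1, -1]]

Column j of P is [bj]_W, since P maps S-coordinates to W-coordinates.
Expressing b1 in W: b1 = -2w1 + w2, so column 1 of P is <-2, 1>.
Doing the same for each bj gives P = [[-2, -1], [1, -1]].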